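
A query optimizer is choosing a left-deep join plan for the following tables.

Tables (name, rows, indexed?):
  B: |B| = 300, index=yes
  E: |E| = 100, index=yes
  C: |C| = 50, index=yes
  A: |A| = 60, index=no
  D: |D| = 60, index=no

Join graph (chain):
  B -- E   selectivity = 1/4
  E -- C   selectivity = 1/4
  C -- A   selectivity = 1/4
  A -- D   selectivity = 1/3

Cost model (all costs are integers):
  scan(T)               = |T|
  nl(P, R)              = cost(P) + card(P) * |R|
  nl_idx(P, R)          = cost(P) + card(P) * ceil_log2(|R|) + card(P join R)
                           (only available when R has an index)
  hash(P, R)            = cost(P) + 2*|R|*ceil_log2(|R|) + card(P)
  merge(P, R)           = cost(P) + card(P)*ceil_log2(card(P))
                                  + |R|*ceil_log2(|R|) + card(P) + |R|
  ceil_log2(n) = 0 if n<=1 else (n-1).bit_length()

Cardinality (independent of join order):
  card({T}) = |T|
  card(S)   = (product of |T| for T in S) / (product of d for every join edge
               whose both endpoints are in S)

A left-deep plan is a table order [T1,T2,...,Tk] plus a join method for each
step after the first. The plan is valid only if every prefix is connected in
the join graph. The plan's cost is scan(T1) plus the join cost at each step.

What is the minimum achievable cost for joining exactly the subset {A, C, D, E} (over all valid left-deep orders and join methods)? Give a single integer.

Selinger DP over subsets of {A,C,D,E}:
  {E}: scan cost=100, card=100
  {C}: scan cost=50, card=50
  {A}: scan cost=60, card=60
  {D}: scan cost=60, card=60
  {CE}: card=1250; try (C,hash)→800, (E,merge)→1200, (C,merge)→1250, (E,hash)→1500, (E,nl_idx)→1650, (C,nl_idx)→1950 …(+2); best=800 via (C,hash)
  {AC}: card=750; try (C,hash)→720, (A,hash)→820, (A,merge)→820, (C,merge)→830, (C,nl_idx)→1170, (A,nl)→3050 …(+1); best=720 via (C,hash)
  {AD}: card=1200; try (D,hash)→840, (A,hash)→840, (D,merge)→900, (A,merge)→900, (D,nl)→3660, (A,nl)→3660; best=840 via (D,hash)
  {ACE}: card=18750; try (A,hash)→2770, (E,hash)→2870, (E,merge)→9770, (A,merge)→16220, (E,nl_idx)→24720, (E,nl)→75720 …(+1); best=2770 via (A,hash)
  {ACD}: card=15000; try (D,hash)→2190, (C,hash)→2640, (D,merge)→9390, (C,merge)→15590, (C,nl_idx)→23040, (D,nl)→45720 …(+1); best=2190 via (D,hash)
  {ACDE}: card=375000; try (E,hash)→18590, (D,hash)→22240, (E,merge)→227990, (D,merge)→303190, (E,nl_idx)→482190, (D,nl)→1127770 …(+1); best=18590 via (E,hash)

18590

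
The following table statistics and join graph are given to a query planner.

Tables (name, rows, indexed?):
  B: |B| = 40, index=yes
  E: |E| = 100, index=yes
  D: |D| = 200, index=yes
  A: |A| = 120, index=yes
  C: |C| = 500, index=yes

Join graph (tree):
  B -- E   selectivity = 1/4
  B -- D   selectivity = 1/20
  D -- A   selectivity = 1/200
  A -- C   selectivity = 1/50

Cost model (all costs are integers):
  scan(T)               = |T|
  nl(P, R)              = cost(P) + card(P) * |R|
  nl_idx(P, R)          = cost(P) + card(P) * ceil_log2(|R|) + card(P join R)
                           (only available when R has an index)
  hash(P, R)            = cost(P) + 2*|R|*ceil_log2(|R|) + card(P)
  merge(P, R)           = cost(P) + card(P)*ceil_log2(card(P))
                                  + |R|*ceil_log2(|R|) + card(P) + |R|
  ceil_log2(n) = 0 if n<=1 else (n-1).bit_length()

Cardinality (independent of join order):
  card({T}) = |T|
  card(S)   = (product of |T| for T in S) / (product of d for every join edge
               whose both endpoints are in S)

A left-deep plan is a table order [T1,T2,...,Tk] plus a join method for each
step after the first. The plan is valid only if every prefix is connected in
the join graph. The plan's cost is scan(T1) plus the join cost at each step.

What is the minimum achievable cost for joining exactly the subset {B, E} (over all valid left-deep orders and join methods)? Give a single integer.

Selinger DP over subsets of {B,E}:
  {B}: scan cost=40, card=40
  {E}: scan cost=100, card=100
  {BE}: card=1000; try (B,hash)→680, (E,merge)→1120, (B,merge)→1180, (E,nl_idx)→1320, (E,hash)→1480, (B,nl_idx)→1700 …(+2); best=680 via (B,hash)

680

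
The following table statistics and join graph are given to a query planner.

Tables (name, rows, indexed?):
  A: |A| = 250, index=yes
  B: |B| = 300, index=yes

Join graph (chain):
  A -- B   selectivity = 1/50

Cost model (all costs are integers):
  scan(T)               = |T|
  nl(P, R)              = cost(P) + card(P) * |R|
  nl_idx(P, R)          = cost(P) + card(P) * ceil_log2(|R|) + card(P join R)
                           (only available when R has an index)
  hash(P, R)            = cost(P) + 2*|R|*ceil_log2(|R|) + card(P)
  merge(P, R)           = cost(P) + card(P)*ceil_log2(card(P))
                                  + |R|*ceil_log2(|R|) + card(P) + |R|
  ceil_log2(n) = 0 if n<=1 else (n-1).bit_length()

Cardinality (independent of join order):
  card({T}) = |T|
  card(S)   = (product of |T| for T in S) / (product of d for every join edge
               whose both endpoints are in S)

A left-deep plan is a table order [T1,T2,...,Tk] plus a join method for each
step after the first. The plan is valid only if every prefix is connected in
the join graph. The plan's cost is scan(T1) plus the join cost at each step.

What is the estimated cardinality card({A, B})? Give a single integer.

Tables in S: A(250), B(300)
Edges inside S: A-B(d=50)
numerator = 250 * 300 = 75000
denominator = 50 = 50
card(S) = 75000 / 50 = 1500

1500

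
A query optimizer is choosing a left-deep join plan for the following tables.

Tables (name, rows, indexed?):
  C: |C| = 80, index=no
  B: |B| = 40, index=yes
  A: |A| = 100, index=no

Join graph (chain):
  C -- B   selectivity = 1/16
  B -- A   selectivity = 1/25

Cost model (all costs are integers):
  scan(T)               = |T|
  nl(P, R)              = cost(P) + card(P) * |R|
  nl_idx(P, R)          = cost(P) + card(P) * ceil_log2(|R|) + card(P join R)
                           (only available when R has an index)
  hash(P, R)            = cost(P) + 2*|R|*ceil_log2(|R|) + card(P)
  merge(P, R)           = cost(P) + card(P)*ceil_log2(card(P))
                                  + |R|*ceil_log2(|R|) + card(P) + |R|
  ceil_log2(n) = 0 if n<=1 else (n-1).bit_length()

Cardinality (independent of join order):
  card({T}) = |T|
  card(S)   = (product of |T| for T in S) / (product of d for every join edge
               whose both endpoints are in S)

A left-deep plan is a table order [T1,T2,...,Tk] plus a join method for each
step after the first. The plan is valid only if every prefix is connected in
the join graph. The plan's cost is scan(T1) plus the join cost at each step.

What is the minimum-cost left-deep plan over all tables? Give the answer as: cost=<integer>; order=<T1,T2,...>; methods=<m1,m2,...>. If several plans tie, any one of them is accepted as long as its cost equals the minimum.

cost=1960; order=A,B,C; methods=hash,hash

Selinger DP (subsets sized 1..n):
  {C}: scan cost=80, card=80
  {B}: scan cost=40, card=40
  {A}: scan cost=100, card=100
  {BC}: card=200; try (B,hash)→640, (B,nl_idx)→760, (C,merge)→960, (B,merge)→1000, (C,hash)→1200, (C,nl)→3240 …(+1); best=640 via (B,hash)
  {AB}: card=160; try (B,hash)→680, (B,nl_idx)→860, (A,merge)→1120, (B,merge)→1180, (A,hash)→1480, (A,nl)→4040 …(+1); best=680 via (B,hash)
  {ABC}: card=800; try (C,hash)→1960, (A,hash)→2240, (C,merge)→2760, (A,merge)→3240, (C,nl)→13480, (A,nl)→20640; best=1960 via (C,hash)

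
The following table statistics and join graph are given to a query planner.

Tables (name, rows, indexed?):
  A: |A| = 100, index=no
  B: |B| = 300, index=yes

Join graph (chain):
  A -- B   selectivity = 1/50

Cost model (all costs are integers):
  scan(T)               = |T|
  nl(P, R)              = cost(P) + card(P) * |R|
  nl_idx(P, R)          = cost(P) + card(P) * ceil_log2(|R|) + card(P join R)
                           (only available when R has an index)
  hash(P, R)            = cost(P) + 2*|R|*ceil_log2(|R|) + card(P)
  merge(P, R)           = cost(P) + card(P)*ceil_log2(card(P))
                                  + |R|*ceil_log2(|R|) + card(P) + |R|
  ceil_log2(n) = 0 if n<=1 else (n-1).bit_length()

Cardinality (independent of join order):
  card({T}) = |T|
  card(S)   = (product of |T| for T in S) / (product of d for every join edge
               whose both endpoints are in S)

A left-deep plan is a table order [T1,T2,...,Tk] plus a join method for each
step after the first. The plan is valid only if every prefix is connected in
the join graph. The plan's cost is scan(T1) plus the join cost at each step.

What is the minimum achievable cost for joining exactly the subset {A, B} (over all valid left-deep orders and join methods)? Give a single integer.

Selinger DP over subsets of {A,B}:
  {A}: scan cost=100, card=100
  {B}: scan cost=300, card=300
  {AB}: card=600; try (B,nl_idx)→1600, (A,hash)→2000, (B,merge)→3900, (A,merge)→4100, (B,hash)→5600, (B,nl)→30100 …(+1); best=1600 via (B,nl_idx)

1600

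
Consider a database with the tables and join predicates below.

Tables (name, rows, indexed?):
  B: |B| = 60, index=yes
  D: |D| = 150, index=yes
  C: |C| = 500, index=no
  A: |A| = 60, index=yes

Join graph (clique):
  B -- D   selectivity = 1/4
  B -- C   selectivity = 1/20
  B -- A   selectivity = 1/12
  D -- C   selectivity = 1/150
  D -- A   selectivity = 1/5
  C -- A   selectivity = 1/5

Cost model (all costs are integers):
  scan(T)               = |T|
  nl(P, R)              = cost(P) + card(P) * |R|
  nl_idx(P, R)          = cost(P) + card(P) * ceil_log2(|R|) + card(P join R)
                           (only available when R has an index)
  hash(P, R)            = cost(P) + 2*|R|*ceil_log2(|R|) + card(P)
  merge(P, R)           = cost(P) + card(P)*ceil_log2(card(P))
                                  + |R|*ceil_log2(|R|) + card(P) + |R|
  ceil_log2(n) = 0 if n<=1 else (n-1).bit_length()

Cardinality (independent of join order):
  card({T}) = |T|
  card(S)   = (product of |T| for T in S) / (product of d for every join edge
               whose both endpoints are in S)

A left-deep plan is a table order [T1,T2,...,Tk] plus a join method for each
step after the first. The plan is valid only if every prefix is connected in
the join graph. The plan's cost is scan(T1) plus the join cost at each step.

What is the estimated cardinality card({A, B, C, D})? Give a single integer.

75

Tables in S: A(60), B(60), C(500), D(150)
Edges inside S: B-D(d=4), B-C(d=20), B-A(d=12), D-C(d=150), D-A(d=5), C-A(d=5)
numerator = 60 * 60 * 500 * 150 = 270000000
denominator = 4 * 20 * 12 * 150 * 5 * 5 = 3600000
card(S) = 270000000 / 3600000 = 75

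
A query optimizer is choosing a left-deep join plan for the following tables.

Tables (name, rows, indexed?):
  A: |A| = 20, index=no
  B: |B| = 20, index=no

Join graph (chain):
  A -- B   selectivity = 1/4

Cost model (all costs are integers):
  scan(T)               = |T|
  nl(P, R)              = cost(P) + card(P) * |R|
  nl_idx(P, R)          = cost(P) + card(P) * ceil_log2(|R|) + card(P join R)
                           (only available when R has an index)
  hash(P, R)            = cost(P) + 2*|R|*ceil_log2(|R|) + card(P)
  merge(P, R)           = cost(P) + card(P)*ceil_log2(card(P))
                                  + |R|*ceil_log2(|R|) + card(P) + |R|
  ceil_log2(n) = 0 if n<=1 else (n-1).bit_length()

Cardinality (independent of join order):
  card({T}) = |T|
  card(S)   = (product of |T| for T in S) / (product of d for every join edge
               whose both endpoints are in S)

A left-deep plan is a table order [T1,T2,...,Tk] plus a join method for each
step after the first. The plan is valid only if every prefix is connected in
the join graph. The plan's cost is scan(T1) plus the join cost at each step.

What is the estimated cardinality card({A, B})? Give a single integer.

100

Tables in S: A(20), B(20)
Edges inside S: A-B(d=4)
numerator = 20 * 20 = 400
denominator = 4 = 4
card(S) = 400 / 4 = 100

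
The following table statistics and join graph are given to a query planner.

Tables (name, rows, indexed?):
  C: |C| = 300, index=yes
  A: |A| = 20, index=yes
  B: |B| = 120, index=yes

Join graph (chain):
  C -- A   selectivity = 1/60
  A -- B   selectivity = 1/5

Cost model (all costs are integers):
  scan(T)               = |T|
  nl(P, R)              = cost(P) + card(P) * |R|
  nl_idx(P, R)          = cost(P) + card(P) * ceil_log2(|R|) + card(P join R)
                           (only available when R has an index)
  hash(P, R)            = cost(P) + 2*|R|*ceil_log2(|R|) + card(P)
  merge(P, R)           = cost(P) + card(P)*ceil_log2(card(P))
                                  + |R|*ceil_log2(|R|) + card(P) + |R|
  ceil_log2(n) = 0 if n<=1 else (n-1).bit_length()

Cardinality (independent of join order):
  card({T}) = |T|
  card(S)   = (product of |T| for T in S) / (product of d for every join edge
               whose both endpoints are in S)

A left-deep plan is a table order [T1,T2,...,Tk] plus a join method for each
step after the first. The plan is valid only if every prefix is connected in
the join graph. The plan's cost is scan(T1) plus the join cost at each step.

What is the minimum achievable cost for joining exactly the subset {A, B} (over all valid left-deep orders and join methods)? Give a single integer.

Selinger DP over subsets of {A,B}:
  {A}: scan cost=20, card=20
  {B}: scan cost=120, card=120
  {AB}: card=480; try (A,hash)→440, (B,nl_idx)→640, (B,merge)→1100, (A,merge)→1200, (A,nl_idx)→1200, (B,hash)→1720 …(+2); best=440 via (A,hash)

440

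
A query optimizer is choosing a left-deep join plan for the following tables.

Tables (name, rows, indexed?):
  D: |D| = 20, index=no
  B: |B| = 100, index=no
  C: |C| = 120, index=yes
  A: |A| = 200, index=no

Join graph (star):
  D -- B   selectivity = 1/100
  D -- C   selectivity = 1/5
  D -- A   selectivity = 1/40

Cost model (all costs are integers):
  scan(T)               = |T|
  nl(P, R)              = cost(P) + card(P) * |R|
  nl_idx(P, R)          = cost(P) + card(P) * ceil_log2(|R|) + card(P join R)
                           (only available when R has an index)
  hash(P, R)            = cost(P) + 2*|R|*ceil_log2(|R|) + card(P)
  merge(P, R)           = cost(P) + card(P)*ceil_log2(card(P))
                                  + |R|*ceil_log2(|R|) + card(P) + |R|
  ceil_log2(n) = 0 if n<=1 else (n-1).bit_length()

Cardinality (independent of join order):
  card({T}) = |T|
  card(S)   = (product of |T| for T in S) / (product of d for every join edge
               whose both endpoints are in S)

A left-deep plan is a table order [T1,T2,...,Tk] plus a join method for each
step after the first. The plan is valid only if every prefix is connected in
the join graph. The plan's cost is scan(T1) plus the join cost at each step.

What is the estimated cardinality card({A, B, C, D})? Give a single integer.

2400

Tables in S: A(200), B(100), C(120), D(20)
Edges inside S: D-B(d=100), D-C(d=5), D-A(d=40)
numerator = 200 * 100 * 120 * 20 = 48000000
denominator = 100 * 5 * 40 = 20000
card(S) = 48000000 / 20000 = 2400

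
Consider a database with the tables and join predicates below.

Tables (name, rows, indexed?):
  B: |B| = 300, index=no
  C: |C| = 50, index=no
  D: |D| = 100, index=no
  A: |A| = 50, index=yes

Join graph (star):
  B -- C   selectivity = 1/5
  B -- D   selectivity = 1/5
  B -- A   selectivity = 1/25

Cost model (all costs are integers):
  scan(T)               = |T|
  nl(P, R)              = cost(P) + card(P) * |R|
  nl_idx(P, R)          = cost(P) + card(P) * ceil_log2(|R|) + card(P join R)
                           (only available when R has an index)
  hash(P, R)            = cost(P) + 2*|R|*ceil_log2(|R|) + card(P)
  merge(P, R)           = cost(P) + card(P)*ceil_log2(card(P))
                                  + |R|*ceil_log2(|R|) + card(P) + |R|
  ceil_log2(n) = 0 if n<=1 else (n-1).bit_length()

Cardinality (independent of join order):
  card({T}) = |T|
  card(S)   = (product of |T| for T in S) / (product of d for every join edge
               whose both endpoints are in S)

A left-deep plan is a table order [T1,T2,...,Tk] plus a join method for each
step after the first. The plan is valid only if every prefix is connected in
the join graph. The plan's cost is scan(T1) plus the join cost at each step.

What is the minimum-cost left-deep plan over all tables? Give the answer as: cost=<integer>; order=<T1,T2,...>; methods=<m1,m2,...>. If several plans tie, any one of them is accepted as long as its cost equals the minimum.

cost=9800; order=B,A,C,D; methods=hash,hash,hash

Selinger DP (subsets sized 1..n):
  {B}: scan cost=300, card=300
  {C}: scan cost=50, card=50
  {D}: scan cost=100, card=100
  {A}: scan cost=50, card=50
  {BC}: card=3000; try (C,hash)→1200, (B,merge)→3400, (C,merge)→3650, (B,hash)→5500, (B,nl)→15050, (C,nl)→15300; best=1200 via (C,hash)
  {BD}: card=6000; try (D,hash)→2000, (B,merge)→3900, (D,merge)→4100, (B,hash)→5600, (B,nl)→30100, (D,nl)→30300; best=2000 via (D,hash)
  {AB}: card=600; try (A,hash)→1200, (A,nl_idx)→2700, (B,merge)→3400, (A,merge)→3650, (B,hash)→5500, (B,nl)→15050 …(+1); best=1200 via (A,hash)
  {BCD}: card=60000; try (D,hash)→5600, (C,hash)→8600, (D,merge)→41000, (C,merge)→86350, (D,nl)→301200, (C,nl)→302000; best=5600 via (D,hash)
  {ABC}: card=6000; try (C,hash)→2400, (A,hash)→4800, (C,merge)→8150, (A,nl_idx)→25200, (C,nl)→31200, (A,merge)→40550 …(+1); best=2400 via (C,hash)
  {ABD}: card=12000; try (D,hash)→3200, (D,merge)→8600, (A,hash)→8600, (A,nl_idx)→50000, (D,nl)→61200, (A,merge)→86350 …(+1); best=3200 via (D,hash)
  {ABCD}: card=120000; try (D,hash)→9800, (C,hash)→15800, (A,hash)→66200, (D,merge)→87200, (C,merge)→183550, (A,nl_idx)→485600 …(+4); best=9800 via (D,hash)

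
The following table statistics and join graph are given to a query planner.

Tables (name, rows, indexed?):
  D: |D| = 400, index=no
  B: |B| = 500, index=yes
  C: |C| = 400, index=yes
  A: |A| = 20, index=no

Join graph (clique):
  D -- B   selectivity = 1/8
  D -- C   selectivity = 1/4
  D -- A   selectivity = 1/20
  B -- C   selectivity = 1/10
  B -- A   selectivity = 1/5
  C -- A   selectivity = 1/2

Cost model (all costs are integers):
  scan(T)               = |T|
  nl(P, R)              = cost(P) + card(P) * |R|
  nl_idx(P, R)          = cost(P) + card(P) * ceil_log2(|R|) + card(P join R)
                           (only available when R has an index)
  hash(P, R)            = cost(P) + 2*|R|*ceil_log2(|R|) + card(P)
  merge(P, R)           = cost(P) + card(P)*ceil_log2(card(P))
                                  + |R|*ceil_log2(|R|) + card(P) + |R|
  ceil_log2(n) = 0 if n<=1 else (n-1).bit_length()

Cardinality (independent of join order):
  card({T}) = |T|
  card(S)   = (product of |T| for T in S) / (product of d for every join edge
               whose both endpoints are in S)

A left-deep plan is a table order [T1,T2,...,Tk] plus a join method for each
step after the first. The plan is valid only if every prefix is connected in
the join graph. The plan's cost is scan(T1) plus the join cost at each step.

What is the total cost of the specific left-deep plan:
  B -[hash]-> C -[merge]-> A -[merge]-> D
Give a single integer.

step 1: scan B: cost=500, card=500
step 2: join C via hash
    card(P join C) = 500*400/(10) = 20000
    cost = 500 + 2*400*9 + 500 = 8200
step 3: join A via merge
    card(P join A) = 20000*20/(5*2) = 40000
    cost = 8200 + 20000*15 + 20*5 + 20000 + 20 = 328320
step 4: join D via merge
    card(P join D) = 40000*400/(8*4*20) = 25000
    cost = 328320 + 40000*16 + 400*9 + 40000 + 400 = 1012320

1012320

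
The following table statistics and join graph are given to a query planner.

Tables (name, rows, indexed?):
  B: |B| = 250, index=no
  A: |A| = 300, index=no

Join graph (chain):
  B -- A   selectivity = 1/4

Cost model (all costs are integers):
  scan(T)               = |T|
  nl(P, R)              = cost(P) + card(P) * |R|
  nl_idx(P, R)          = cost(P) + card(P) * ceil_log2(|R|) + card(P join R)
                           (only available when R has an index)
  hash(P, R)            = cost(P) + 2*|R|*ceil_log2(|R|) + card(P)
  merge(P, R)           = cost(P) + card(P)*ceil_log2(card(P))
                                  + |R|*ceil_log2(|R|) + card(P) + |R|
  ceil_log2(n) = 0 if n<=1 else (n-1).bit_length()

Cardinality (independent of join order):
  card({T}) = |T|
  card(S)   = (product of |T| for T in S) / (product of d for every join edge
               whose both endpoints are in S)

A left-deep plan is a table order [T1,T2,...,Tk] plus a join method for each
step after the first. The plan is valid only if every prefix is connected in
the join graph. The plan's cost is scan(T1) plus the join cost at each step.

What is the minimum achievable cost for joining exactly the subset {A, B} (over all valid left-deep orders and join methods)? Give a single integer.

4600

Selinger DP over subsets of {A,B}:
  {B}: scan cost=250, card=250
  {A}: scan cost=300, card=300
  {AB}: card=18750; try (B,hash)→4600, (A,merge)→5500, (B,merge)→5550, (A,hash)→5900, (A,nl)→75250, (B,nl)→75300; best=4600 via (B,hash)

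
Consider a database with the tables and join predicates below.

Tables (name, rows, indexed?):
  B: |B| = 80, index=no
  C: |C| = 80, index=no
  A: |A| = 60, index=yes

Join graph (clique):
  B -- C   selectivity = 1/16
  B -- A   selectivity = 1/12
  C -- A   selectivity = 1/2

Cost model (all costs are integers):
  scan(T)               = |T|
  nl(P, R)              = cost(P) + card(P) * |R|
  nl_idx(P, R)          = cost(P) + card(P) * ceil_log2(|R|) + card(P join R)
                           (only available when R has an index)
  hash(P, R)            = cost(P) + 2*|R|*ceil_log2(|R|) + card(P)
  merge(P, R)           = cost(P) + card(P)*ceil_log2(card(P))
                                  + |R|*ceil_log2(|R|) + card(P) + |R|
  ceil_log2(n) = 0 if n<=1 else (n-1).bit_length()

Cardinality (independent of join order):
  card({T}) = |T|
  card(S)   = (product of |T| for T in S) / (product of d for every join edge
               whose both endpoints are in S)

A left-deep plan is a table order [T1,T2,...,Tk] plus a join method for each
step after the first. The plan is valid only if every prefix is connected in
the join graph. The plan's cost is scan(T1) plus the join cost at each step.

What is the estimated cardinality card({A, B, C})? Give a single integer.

Tables in S: A(60), B(80), C(80)
Edges inside S: B-C(d=16), B-A(d=12), C-A(d=2)
numerator = 60 * 80 * 80 = 384000
denominator = 16 * 12 * 2 = 384
card(S) = 384000 / 384 = 1000

1000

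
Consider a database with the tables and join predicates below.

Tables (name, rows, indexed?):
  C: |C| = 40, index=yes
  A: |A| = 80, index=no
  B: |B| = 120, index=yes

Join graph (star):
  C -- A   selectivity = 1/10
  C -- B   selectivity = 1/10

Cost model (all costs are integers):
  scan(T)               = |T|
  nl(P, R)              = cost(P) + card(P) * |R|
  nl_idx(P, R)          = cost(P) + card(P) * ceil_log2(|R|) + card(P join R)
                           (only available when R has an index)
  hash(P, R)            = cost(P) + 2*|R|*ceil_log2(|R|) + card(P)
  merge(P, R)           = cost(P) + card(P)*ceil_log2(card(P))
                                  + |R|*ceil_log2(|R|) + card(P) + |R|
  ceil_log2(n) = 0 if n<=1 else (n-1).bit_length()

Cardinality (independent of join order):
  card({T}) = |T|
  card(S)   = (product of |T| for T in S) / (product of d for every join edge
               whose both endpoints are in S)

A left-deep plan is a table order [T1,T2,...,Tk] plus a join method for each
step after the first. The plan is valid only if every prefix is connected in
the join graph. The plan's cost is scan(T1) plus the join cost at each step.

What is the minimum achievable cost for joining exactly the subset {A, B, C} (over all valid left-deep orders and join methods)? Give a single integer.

Selinger DP over subsets of {A,B,C}:
  {C}: scan cost=40, card=40
  {A}: scan cost=80, card=80
  {B}: scan cost=120, card=120
  {AC}: card=320; try (C,hash)→640, (C,nl_idx)→880, (A,merge)→960, (C,merge)→1000, (A,hash)→1200, (A,nl)→3240 …(+1); best=640 via (C,hash)
  {BC}: card=480; try (C,hash)→720, (B,nl_idx)→800, (B,merge)→1280, (C,nl_idx)→1320, (C,merge)→1360, (B,hash)→1760 …(+2); best=720 via (C,hash)
  {ABC}: card=3840; try (A,hash)→2320, (B,hash)→2640, (B,merge)→4800, (A,merge)→6160, (B,nl_idx)→6720, (B,nl)→39040 …(+1); best=2320 via (A,hash)

2320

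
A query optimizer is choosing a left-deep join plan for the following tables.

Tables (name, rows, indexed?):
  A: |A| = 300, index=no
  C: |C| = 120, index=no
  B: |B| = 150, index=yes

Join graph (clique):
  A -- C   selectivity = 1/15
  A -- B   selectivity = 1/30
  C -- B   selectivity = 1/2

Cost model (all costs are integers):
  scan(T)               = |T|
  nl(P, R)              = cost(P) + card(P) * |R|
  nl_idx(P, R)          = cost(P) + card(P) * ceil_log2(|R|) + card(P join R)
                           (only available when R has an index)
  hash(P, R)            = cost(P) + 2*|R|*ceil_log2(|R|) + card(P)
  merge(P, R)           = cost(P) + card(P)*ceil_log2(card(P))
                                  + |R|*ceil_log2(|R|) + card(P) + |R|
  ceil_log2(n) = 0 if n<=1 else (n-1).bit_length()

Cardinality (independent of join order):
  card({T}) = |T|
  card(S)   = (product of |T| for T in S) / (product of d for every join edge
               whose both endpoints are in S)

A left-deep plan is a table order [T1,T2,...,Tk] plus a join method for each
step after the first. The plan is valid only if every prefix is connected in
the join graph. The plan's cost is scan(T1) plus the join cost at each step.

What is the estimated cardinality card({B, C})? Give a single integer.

9000

Tables in S: B(150), C(120)
Edges inside S: C-B(d=2)
numerator = 150 * 120 = 18000
denominator = 2 = 2
card(S) = 18000 / 2 = 9000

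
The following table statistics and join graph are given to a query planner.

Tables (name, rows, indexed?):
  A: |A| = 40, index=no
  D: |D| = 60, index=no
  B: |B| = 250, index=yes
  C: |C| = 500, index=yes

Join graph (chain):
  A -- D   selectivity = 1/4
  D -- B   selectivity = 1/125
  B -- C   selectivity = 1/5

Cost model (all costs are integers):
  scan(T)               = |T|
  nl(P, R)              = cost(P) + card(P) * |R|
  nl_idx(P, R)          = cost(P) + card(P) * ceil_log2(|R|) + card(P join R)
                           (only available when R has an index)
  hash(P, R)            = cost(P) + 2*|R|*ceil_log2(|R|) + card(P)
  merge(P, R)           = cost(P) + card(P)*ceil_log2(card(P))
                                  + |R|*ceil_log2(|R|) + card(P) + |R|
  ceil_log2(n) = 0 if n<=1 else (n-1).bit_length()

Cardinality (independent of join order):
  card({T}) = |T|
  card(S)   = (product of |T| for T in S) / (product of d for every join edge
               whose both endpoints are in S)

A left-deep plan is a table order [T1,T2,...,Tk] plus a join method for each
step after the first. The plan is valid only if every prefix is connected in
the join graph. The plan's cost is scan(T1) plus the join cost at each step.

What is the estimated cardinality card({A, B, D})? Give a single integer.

1200

Tables in S: A(40), B(250), D(60)
Edges inside S: A-D(d=4), D-B(d=125)
numerator = 40 * 250 * 60 = 600000
denominator = 4 * 125 = 500
card(S) = 600000 / 500 = 1200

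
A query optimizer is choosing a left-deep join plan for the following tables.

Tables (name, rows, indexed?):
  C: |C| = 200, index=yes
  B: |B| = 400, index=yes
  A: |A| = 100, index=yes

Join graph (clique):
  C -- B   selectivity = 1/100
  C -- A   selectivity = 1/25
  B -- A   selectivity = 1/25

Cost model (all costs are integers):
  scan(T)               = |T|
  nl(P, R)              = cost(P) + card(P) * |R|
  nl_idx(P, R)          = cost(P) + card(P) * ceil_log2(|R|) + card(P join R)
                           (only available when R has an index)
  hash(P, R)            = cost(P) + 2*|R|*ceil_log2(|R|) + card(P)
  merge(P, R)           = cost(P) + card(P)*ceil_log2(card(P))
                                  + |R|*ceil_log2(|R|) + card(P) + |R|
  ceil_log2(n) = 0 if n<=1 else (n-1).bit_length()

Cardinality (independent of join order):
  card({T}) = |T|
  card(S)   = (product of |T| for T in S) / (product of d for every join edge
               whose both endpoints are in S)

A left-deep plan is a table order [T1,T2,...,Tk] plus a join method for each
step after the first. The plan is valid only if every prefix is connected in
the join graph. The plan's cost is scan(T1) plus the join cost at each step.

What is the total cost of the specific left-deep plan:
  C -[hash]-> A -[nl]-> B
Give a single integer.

321800

step 1: scan C: cost=200, card=200
step 2: join A via hash
    card(P join A) = 200*100/(25) = 800
    cost = 200 + 2*100*7 + 200 = 1800
step 3: join B via nl
    card(P join B) = 800*400/(100*25) = 128
    cost = 1800 + 800*400 = 321800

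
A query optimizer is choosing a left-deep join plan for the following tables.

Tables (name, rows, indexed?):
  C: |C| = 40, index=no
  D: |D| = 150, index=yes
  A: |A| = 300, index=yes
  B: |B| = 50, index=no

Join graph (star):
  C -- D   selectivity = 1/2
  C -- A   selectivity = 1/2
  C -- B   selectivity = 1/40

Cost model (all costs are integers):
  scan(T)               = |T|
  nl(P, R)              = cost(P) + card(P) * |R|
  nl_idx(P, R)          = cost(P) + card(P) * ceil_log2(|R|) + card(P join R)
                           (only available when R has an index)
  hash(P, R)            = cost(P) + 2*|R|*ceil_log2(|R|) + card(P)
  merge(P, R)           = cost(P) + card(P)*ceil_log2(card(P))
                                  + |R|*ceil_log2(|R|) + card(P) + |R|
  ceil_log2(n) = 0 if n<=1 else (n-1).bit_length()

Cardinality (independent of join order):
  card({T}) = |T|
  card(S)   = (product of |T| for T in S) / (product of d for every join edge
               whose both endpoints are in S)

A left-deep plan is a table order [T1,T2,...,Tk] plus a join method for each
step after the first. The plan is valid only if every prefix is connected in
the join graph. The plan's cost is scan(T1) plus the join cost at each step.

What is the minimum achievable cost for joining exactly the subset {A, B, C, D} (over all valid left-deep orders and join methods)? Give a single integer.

11430

Selinger DP over subsets of {A,B,C,D}:
  {C}: scan cost=40, card=40
  {D}: scan cost=150, card=150
  {A}: scan cost=300, card=300
  {B}: scan cost=50, card=50
  {CD}: card=3000; try (C,hash)→780, (D,merge)→1670, (C,merge)→1780, (D,hash)→2480, (D,nl_idx)→3360, (D,nl)→6040 …(+1); best=780 via (C,hash)
  {AC}: card=6000; try (C,hash)→1080, (A,merge)→3320, (C,merge)→3580, (A,hash)→5480, (A,nl_idx)→6400, (A,nl)→12040 …(+1); best=1080 via (C,hash)
  {BC}: card=50; try (C,hash)→580, (B,merge)→670, (C,merge)→680, (B,hash)→680, (B,nl)→2040, (C,nl)→2050; best=580 via (C,hash)
  {ACD}: card=450000; try (A,hash)→9180, (D,hash)→9480, (A,merge)→42780, (D,merge)→86430, (A,nl_idx)→477780, (D,nl_idx)→499080 …(+2); best=9180 via (A,hash)
  {BCD}: card=3750; try (D,merge)→2280, (D,hash)→3030, (B,hash)→4380, (D,nl_idx)→4730, (D,nl)→8080, (B,merge)→40130 …(+1); best=2280 via (D,merge)
  {ABC}: card=7500; try (A,merge)→3930, (A,hash)→6030, (B,hash)→7680, (A,nl_idx)→8530, (A,nl)→15580, (B,merge)→85430 …(+1); best=3930 via (A,merge)
  {ABCD}: card=562500; try (A,hash)→11430, (D,hash)→13830, (A,merge)→54030, (D,merge)→110280, (B,hash)→459780, (A,nl_idx)→598530 …(+5); best=11430 via (A,hash)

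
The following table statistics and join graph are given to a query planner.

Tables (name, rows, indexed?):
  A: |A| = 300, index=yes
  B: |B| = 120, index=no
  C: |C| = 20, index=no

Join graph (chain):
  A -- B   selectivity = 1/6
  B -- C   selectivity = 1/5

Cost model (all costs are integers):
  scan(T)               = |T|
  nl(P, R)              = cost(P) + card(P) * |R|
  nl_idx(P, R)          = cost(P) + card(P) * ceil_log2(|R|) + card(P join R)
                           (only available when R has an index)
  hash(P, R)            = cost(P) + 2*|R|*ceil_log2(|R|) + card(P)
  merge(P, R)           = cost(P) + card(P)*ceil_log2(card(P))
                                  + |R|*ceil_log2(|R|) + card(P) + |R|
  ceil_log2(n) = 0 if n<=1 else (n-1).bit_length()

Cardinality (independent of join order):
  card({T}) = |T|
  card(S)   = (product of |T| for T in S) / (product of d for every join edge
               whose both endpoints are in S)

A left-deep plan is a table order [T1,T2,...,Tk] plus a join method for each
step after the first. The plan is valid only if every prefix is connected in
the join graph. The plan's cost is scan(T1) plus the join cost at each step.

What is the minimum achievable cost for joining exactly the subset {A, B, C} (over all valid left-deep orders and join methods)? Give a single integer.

6320

Selinger DP over subsets of {A,B,C}:
  {A}: scan cost=300, card=300
  {B}: scan cost=120, card=120
  {C}: scan cost=20, card=20
  {AB}: card=6000; try (B,hash)→2280, (A,merge)→4080, (B,merge)→4260, (A,hash)→5640, (A,nl_idx)→7200, (A,nl)→36120 …(+1); best=2280 via (B,hash)
  {BC}: card=480; try (C,hash)→440, (B,merge)→1100, (C,merge)→1200, (B,hash)→1720, (B,nl)→2420, (C,nl)→2520; best=440 via (C,hash)
  {ABC}: card=24000; try (A,hash)→6320, (A,merge)→8240, (C,hash)→8480, (A,nl_idx)→28760, (C,merge)→86400, (C,nl)→122280 …(+1); best=6320 via (A,hash)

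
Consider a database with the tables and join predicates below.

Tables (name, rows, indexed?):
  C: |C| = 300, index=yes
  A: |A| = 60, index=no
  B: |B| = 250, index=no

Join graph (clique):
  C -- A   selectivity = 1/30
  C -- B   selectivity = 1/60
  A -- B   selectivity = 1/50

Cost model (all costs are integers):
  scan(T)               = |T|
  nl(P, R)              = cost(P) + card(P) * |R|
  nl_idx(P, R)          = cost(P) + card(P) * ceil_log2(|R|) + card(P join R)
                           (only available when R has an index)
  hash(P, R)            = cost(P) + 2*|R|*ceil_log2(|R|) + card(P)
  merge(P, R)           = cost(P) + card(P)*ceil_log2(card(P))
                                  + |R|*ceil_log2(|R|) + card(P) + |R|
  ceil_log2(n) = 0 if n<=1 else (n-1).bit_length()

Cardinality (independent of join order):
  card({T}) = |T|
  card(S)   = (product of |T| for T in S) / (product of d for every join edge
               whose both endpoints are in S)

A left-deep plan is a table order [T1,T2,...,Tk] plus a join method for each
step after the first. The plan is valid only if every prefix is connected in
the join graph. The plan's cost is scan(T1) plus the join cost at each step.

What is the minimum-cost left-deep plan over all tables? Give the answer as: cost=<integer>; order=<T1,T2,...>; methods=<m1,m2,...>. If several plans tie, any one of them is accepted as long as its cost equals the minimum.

Selinger DP (subsets sized 1..n):
  {C}: scan cost=300, card=300
  {A}: scan cost=60, card=60
  {B}: scan cost=250, card=250
  {AC}: card=600; try (C,nl_idx)→1200, (A,hash)→1320, (C,merge)→3480, (A,merge)→3720, (C,hash)→5520, (C,nl)→18060 …(+1); best=1200 via (C,nl_idx)
  {BC}: card=1250; try (C,nl_idx)→3750, (B,hash)→4600, (C,merge)→5500, (B,merge)→5550, (C,hash)→5900, (C,nl)→75250 …(+1); best=3750 via (C,nl_idx)
  {AB}: card=300; try (A,hash)→1220, (B,merge)→2730, (A,merge)→2920, (B,hash)→4120, (B,nl)→15060, (A,nl)→15250; best=1220 via (A,hash)
  {ABC}: card=50; try (C,nl_idx)→3970, (A,hash)→5720, (B,hash)→5800, (C,hash)→6920, (C,merge)→7220, (B,merge)→10050 …(+4); best=3970 via (C,nl_idx)

cost=3970; order=B,A,C; methods=hash,nl_idx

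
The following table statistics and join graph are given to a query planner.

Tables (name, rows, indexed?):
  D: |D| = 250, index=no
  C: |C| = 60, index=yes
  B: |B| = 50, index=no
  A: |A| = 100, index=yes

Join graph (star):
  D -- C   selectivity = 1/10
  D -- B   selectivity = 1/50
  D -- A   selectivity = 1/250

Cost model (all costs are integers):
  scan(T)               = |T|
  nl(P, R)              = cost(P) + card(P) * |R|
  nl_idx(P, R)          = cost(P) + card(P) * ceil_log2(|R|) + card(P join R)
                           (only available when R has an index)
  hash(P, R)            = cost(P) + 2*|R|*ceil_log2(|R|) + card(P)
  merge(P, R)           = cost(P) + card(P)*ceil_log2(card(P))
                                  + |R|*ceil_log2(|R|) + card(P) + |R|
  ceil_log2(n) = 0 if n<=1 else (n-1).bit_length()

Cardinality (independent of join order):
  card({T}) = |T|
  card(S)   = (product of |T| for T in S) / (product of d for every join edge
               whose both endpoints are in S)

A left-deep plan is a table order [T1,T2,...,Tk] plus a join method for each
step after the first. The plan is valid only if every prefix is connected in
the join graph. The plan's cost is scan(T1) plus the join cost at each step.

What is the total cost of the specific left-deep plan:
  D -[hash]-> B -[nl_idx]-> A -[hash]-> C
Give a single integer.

3770

step 1: scan D: cost=250, card=250
step 2: join B via hash
    card(P join B) = 250*50/(50) = 250
    cost = 250 + 2*50*6 + 250 = 1100
step 3: join A via nl_idx
    card(P join A) = 250*100/(250) = 100
    cost = 1100 + 250*7 + 100 = 2950
step 4: join C via hash
    card(P join C) = 100*60/(10) = 600
    cost = 2950 + 2*60*6 + 100 = 3770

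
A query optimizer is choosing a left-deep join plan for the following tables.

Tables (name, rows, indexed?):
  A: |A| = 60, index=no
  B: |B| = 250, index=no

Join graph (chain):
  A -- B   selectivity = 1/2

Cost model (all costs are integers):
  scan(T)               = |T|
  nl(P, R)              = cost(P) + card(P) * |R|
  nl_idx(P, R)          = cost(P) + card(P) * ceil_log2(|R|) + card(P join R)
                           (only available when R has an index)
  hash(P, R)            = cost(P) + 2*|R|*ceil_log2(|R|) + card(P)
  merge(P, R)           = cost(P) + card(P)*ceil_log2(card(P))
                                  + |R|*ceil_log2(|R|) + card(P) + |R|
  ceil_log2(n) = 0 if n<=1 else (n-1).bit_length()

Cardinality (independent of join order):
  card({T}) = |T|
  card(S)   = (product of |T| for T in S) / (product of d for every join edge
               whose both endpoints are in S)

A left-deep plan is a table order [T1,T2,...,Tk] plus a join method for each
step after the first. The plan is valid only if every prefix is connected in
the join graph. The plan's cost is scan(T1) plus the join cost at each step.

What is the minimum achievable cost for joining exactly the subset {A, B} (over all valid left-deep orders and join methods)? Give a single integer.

1220

Selinger DP over subsets of {A,B}:
  {A}: scan cost=60, card=60
  {B}: scan cost=250, card=250
  {AB}: card=7500; try (A,hash)→1220, (B,merge)→2730, (A,merge)→2920, (B,hash)→4120, (B,nl)→15060, (A,nl)→15250; best=1220 via (A,hash)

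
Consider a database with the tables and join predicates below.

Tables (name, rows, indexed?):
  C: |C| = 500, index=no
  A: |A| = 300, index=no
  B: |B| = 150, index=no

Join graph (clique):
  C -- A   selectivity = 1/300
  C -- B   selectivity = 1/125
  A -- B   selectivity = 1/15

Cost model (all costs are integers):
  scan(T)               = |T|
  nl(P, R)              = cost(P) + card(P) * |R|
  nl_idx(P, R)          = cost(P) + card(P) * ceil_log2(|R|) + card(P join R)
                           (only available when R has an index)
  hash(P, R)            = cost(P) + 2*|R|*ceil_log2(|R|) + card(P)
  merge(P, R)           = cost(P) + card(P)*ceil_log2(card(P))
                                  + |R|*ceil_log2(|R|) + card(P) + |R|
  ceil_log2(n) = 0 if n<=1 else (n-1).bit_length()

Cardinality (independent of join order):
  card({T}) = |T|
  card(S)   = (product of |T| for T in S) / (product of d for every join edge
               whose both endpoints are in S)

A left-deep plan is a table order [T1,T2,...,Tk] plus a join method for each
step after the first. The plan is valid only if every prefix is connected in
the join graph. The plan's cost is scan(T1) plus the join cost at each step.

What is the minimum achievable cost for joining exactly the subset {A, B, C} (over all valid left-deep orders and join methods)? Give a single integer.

9300

Selinger DP over subsets of {A,B,C}:
  {C}: scan cost=500, card=500
  {A}: scan cost=300, card=300
  {B}: scan cost=150, card=150
  {AC}: card=500; try (A,hash)→6400, (C,merge)→8300, (A,merge)→8500, (C,hash)→9600, (C,nl)→150300, (A,nl)→150500; best=6400 via (A,hash)
  {BC}: card=600; try (B,hash)→3400, (C,merge)→6500, (B,merge)→6850, (C,hash)→9300, (C,nl)→75150, (B,nl)→75500; best=3400 via (B,hash)
  {AB}: card=3000; try (B,hash)→3000, (A,merge)→4500, (B,merge)→4650, (A,hash)→5700, (A,nl)→45150, (B,nl)→45300; best=3000 via (B,hash)
  {ABC}: card=40; try (B,hash)→9300, (A,hash)→9400, (B,merge)→12750, (A,merge)→13000, (C,hash)→15000, (C,merge)→47000 …(+3); best=9300 via (B,hash)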